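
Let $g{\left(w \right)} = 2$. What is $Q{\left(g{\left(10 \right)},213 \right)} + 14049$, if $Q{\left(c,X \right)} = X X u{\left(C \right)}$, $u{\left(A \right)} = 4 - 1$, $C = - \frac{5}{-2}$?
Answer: $150156$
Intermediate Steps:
$C = \frac{5}{2}$ ($C = \left(-5\right) \left(- \frac{1}{2}\right) = \frac{5}{2} \approx 2.5$)
$u{\left(A \right)} = 3$
$Q{\left(c,X \right)} = 3 X^{2}$ ($Q{\left(c,X \right)} = X X 3 = X^{2} \cdot 3 = 3 X^{2}$)
$Q{\left(g{\left(10 \right)},213 \right)} + 14049 = 3 \cdot 213^{2} + 14049 = 3 \cdot 45369 + 14049 = 136107 + 14049 = 150156$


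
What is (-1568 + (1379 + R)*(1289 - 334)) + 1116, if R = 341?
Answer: 1642148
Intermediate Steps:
(-1568 + (1379 + R)*(1289 - 334)) + 1116 = (-1568 + (1379 + 341)*(1289 - 334)) + 1116 = (-1568 + 1720*955) + 1116 = (-1568 + 1642600) + 1116 = 1641032 + 1116 = 1642148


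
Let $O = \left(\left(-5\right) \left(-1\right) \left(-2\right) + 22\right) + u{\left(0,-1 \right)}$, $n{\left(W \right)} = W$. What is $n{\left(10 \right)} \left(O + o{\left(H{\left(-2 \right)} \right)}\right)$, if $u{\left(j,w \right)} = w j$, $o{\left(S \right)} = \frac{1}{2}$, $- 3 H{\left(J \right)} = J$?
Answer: $125$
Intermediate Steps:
$H{\left(J \right)} = - \frac{J}{3}$
$o{\left(S \right)} = \frac{1}{2}$
$u{\left(j,w \right)} = j w$
$O = 12$ ($O = \left(\left(-5\right) \left(-1\right) \left(-2\right) + 22\right) + 0 \left(-1\right) = \left(5 \left(-2\right) + 22\right) + 0 = \left(-10 + 22\right) + 0 = 12 + 0 = 12$)
$n{\left(10 \right)} \left(O + o{\left(H{\left(-2 \right)} \right)}\right) = 10 \left(12 + \frac{1}{2}\right) = 10 \cdot \frac{25}{2} = 125$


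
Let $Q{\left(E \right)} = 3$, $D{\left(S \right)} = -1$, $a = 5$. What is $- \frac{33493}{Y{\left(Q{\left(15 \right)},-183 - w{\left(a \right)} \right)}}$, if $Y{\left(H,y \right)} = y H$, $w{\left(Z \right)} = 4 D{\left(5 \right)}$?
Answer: $\frac{33493}{537} \approx 62.371$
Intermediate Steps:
$w{\left(Z \right)} = -4$ ($w{\left(Z \right)} = 4 \left(-1\right) = -4$)
$Y{\left(H,y \right)} = H y$
$- \frac{33493}{Y{\left(Q{\left(15 \right)},-183 - w{\left(a \right)} \right)}} = - \frac{33493}{3 \left(-183 - -4\right)} = - \frac{33493}{3 \left(-183 + 4\right)} = - \frac{33493}{3 \left(-179\right)} = - \frac{33493}{-537} = \left(-33493\right) \left(- \frac{1}{537}\right) = \frac{33493}{537}$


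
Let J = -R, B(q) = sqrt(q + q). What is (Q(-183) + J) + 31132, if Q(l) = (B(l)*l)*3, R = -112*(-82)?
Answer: 21948 - 549*I*sqrt(366) ≈ 21948.0 - 10503.0*I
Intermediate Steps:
B(q) = sqrt(2)*sqrt(q) (B(q) = sqrt(2*q) = sqrt(2)*sqrt(q))
R = 9184
Q(l) = 3*sqrt(2)*l**(3/2) (Q(l) = ((sqrt(2)*sqrt(l))*l)*3 = (sqrt(2)*l**(3/2))*3 = 3*sqrt(2)*l**(3/2))
J = -9184 (J = -1*9184 = -9184)
(Q(-183) + J) + 31132 = (3*sqrt(2)*(-183)**(3/2) - 9184) + 31132 = (3*sqrt(2)*(-183*I*sqrt(183)) - 9184) + 31132 = (-549*I*sqrt(366) - 9184) + 31132 = (-9184 - 549*I*sqrt(366)) + 31132 = 21948 - 549*I*sqrt(366)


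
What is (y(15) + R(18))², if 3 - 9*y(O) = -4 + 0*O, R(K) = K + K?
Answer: 109561/81 ≈ 1352.6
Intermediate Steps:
R(K) = 2*K
y(O) = 7/9 (y(O) = ⅓ - (-4 + 0*O)/9 = ⅓ - (-4 + 0)/9 = ⅓ - ⅑*(-4) = ⅓ + 4/9 = 7/9)
(y(15) + R(18))² = (7/9 + 2*18)² = (7/9 + 36)² = (331/9)² = 109561/81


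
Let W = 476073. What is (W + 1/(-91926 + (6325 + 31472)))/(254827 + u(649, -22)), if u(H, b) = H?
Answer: 6442338854/3457165101 ≈ 1.8635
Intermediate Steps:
(W + 1/(-91926 + (6325 + 31472)))/(254827 + u(649, -22)) = (476073 + 1/(-91926 + (6325 + 31472)))/(254827 + 649) = (476073 + 1/(-91926 + 37797))/255476 = (476073 + 1/(-54129))*(1/255476) = (476073 - 1/54129)*(1/255476) = (25769355416/54129)*(1/255476) = 6442338854/3457165101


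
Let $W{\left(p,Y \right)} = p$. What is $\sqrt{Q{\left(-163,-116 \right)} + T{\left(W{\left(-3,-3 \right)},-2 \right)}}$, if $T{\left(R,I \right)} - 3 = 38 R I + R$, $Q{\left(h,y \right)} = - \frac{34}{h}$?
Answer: $\frac{\sqrt{6063274}}{163} \approx 15.107$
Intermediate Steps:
$T{\left(R,I \right)} = 3 + R + 38 I R$ ($T{\left(R,I \right)} = 3 + \left(38 R I + R\right) = 3 + \left(38 I R + R\right) = 3 + \left(R + 38 I R\right) = 3 + R + 38 I R$)
$\sqrt{Q{\left(-163,-116 \right)} + T{\left(W{\left(-3,-3 \right)},-2 \right)}} = \sqrt{- \frac{34}{-163} + \left(3 - 3 + 38 \left(-2\right) \left(-3\right)\right)} = \sqrt{\left(-34\right) \left(- \frac{1}{163}\right) + \left(3 - 3 + 228\right)} = \sqrt{\frac{34}{163} + 228} = \sqrt{\frac{37198}{163}} = \frac{\sqrt{6063274}}{163}$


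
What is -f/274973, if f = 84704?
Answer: -84704/274973 ≈ -0.30804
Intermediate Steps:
-f/274973 = -84704/274973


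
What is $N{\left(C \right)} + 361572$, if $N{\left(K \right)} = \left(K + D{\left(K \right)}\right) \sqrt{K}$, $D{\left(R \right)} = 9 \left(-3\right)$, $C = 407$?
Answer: $361572 + 380 \sqrt{407} \approx 3.6924 \cdot 10^{5}$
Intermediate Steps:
$D{\left(R \right)} = -27$
$N{\left(K \right)} = \sqrt{K} \left(-27 + K\right)$ ($N{\left(K \right)} = \left(K - 27\right) \sqrt{K} = \left(-27 + K\right) \sqrt{K} = \sqrt{K} \left(-27 + K\right)$)
$N{\left(C \right)} + 361572 = \sqrt{407} \left(-27 + 407\right) + 361572 = \sqrt{407} \cdot 380 + 361572 = 380 \sqrt{407} + 361572 = 361572 + 380 \sqrt{407}$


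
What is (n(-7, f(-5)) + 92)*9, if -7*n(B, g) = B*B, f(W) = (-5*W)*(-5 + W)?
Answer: 765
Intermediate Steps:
f(W) = -5*W*(-5 + W)
n(B, g) = -B²/7 (n(B, g) = -B*B/7 = -B²/7)
(n(-7, f(-5)) + 92)*9 = (-⅐*(-7)² + 92)*9 = (-⅐*49 + 92)*9 = (-7 + 92)*9 = 85*9 = 765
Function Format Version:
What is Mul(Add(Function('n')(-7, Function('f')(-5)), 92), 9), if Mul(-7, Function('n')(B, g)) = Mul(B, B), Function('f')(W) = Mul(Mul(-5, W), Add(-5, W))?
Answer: 765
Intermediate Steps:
Function('f')(W) = Mul(-5, W, Add(-5, W))
Function('n')(B, g) = Mul(Rational(-1, 7), Pow(B, 2)) (Function('n')(B, g) = Mul(Rational(-1, 7), Mul(B, B)) = Mul(Rational(-1, 7), Pow(B, 2)))
Mul(Add(Function('n')(-7, Function('f')(-5)), 92), 9) = Mul(Add(Mul(Rational(-1, 7), Pow(-7, 2)), 92), 9) = Mul(Add(Mul(Rational(-1, 7), 49), 92), 9) = Mul(Add(-7, 92), 9) = Mul(85, 9) = 765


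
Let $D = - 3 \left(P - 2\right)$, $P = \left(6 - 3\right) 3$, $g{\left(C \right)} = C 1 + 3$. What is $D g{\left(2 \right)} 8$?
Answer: $-840$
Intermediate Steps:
$g{\left(C \right)} = 3 + C$ ($g{\left(C \right)} = C + 3 = 3 + C$)
$P = 9$ ($P = 3 \cdot 3 = 9$)
$D = -21$ ($D = - 3 \left(9 - 2\right) = \left(-3\right) 7 = -21$)
$D g{\left(2 \right)} 8 = - 21 \left(3 + 2\right) 8 = - 21 \cdot 5 \cdot 8 = \left(-21\right) 40 = -840$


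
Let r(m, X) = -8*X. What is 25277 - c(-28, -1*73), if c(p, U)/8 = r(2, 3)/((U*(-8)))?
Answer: 1845245/73 ≈ 25277.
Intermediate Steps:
c(p, U) = 24/U (c(p, U) = 8*((-8*3)/((U*(-8)))) = 8*(-24*(-1/(8*U))) = 8*(-(-3)/U) = 8*(3/U) = 24/U)
25277 - c(-28, -1*73) = 25277 - 24/((-1*73)) = 25277 - 24/(-73) = 25277 - 24*(-1)/73 = 25277 - 1*(-24/73) = 25277 + 24/73 = 1845245/73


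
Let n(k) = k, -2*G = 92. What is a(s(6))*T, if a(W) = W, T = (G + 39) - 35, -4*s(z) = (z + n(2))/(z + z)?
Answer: 7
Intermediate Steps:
G = -46 (G = -½*92 = -46)
s(z) = -(2 + z)/(8*z) (s(z) = -(z + 2)/(4*(z + z)) = -(2 + z)/(4*(2*z)) = -(2 + z)*1/(2*z)/4 = -(2 + z)/(8*z))
T = -42 (T = (-46 + 39) - 35 = -7 - 35 = -42)
a(s(6))*T = ((⅛)*(-2 - 1*6)/6)*(-42) = ((⅛)*(⅙)*(-2 - 6))*(-42) = ((⅛)*(⅙)*(-8))*(-42) = -⅙*(-42) = 7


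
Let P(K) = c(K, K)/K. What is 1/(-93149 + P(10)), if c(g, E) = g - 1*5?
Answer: -2/186297 ≈ -1.0736e-5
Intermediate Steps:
c(g, E) = -5 + g (c(g, E) = g - 5 = -5 + g)
P(K) = (-5 + K)/K
1/(-93149 + P(10)) = 1/(-93149 + (-5 + 10)/10) = 1/(-93149 + (⅒)*5) = 1/(-93149 + ½) = 1/(-186297/2) = -2/186297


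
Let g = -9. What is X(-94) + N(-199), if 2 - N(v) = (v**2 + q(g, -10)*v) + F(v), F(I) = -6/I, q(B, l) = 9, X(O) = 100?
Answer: -7503898/199 ≈ -37708.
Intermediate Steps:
N(v) = 2 - v**2 - 9*v + 6/v (N(v) = 2 - ((v**2 + 9*v) - 6/v) = 2 - (v**2 - 6/v + 9*v) = 2 + (-v**2 - 9*v + 6/v) = 2 - v**2 - 9*v + 6/v)
X(-94) + N(-199) = 100 + (2 - 1*(-199)**2 - 9*(-199) + 6/(-199)) = 100 + (2 - 1*39601 + 1791 + 6*(-1/199)) = 100 + (2 - 39601 + 1791 - 6/199) = 100 - 7523798/199 = -7503898/199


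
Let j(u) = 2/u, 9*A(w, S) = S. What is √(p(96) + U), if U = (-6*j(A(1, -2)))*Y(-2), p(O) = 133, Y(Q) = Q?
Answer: 5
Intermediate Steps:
A(w, S) = S/9
U = -108 (U = -12/((⅑)*(-2))*(-2) = -12/(-2/9)*(-2) = -12*(-9)/2*(-2) = -6*(-9)*(-2) = 54*(-2) = -108)
√(p(96) + U) = √(133 - 108) = √25 = 5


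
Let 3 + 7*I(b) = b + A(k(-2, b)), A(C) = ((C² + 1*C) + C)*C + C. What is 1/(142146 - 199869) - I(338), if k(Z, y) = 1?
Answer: -19568104/404061 ≈ -48.429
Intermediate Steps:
A(C) = C + C*(C² + 2*C) (A(C) = ((C² + C) + C)*C + C = ((C + C²) + C)*C + C = (C² + 2*C)*C + C = C*(C² + 2*C) + C = C + C*(C² + 2*C))
I(b) = ⅐ + b/7 (I(b) = -3/7 + (b + 1*(1 + 1² + 2*1))/7 = -3/7 + (b + 1*(1 + 1 + 2))/7 = -3/7 + (b + 1*4)/7 = -3/7 + (b + 4)/7 = -3/7 + (4 + b)/7 = -3/7 + (4/7 + b/7) = ⅐ + b/7)
1/(142146 - 199869) - I(338) = 1/(142146 - 199869) - (⅐ + (⅐)*338) = 1/(-57723) - (⅐ + 338/7) = -1/57723 - 1*339/7 = -1/57723 - 339/7 = -19568104/404061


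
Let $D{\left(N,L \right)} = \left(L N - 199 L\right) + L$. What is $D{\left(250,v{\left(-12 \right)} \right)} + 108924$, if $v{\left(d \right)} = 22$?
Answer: $110068$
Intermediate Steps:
$D{\left(N,L \right)} = - 198 L + L N$ ($D{\left(N,L \right)} = \left(- 199 L + L N\right) + L = - 198 L + L N$)
$D{\left(250,v{\left(-12 \right)} \right)} + 108924 = 22 \left(-198 + 250\right) + 108924 = 22 \cdot 52 + 108924 = 1144 + 108924 = 110068$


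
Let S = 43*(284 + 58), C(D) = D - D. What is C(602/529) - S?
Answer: -14706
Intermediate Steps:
C(D) = 0
S = 14706 (S = 43*342 = 14706)
C(602/529) - S = 0 - 1*14706 = 0 - 14706 = -14706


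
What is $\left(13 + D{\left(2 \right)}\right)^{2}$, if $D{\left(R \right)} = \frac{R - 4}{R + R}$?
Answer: $\frac{625}{4} \approx 156.25$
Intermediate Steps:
$D{\left(R \right)} = \frac{-4 + R}{2 R}$
$\left(13 + D{\left(2 \right)}\right)^{2} = \left(13 + \frac{-4 + 2}{2 \cdot 2}\right)^{2} = \left(13 + \frac{1}{2} \cdot \frac{1}{2} \left(-2\right)\right)^{2} = \left(13 - \frac{1}{2}\right)^{2} = \left(\frac{25}{2}\right)^{2} = \frac{625}{4}$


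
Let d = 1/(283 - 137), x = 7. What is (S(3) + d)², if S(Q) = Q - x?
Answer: 339889/21316 ≈ 15.945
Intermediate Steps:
d = 1/146 ≈ 0.0068493
S(Q) = -7 + Q (S(Q) = Q - 1*7 = Q - 7 = -7 + Q)
(S(3) + d)² = ((-7 + 3) + 1/146)² = (-4 + 1/146)² = (-583/146)² = 339889/21316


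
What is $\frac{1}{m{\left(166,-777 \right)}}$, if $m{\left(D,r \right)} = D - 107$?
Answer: $\frac{1}{59} \approx 0.016949$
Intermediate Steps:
$m{\left(D,r \right)} = -107 + D$
$\frac{1}{m{\left(166,-777 \right)}} = \frac{1}{-107 + 166} = \frac{1}{59}$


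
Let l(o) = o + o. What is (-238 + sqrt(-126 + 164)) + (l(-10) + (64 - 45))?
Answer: -239 + sqrt(38) ≈ -232.84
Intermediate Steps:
l(o) = 2*o
(-238 + sqrt(-126 + 164)) + (l(-10) + (64 - 45)) = (-238 + sqrt(-126 + 164)) + (2*(-10) + (64 - 45)) = (-238 + sqrt(38)) + (-20 + 19) = (-238 + sqrt(38)) - 1 = -239 + sqrt(38)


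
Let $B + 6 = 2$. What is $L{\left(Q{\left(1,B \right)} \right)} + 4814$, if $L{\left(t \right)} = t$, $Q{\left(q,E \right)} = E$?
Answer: $4810$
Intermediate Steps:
$B = -4$ ($B = -6 + 2 = -4$)
$L{\left(Q{\left(1,B \right)} \right)} + 4814 = -4 + 4814 = 4810$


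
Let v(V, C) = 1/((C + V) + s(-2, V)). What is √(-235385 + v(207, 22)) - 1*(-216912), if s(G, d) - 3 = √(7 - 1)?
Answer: 216912 + √(-54609319 - 235385*√6)/√(232 + √6) ≈ 2.1691e+5 + 485.17*I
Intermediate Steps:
s(G, d) = 3 + √6 (s(G, d) = 3 + √(7 - 1) = 3 + √6)
v(V, C) = 1/(3 + C + V + √6) (v(V, C) = 1/((C + V) + (3 + √6)) = 1/(3 + C + V + √6))
√(-235385 + v(207, 22)) - 1*(-216912) = √(-235385 + 1/(3 + 22 + 207 + √6)) - 1*(-216912) = √(-235385 + 1/(232 + √6)) + 216912 = 216912 + √(-235385 + 1/(232 + √6))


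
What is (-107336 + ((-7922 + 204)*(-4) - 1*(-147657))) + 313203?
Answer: 384396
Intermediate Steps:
(-107336 + ((-7922 + 204)*(-4) - 1*(-147657))) + 313203 = (-107336 + (-7718*(-4) + 147657)) + 313203 = (-107336 + (30872 + 147657)) + 313203 = (-107336 + 178529) + 313203 = 71193 + 313203 = 384396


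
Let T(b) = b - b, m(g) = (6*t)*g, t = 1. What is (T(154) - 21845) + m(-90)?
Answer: -22385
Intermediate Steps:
m(g) = 6*g (m(g) = (6*1)*g = 6*g)
T(b) = 0
(T(154) - 21845) + m(-90) = (0 - 21845) + 6*(-90) = -21845 - 540 = -22385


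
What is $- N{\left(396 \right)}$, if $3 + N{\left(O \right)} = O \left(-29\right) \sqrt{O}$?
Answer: $3 + 68904 \sqrt{11} \approx 2.2853 \cdot 10^{5}$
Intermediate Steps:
$N{\left(O \right)} = -3 - 29 O^{\frac{3}{2}}$ ($N{\left(O \right)} = -3 + O \left(-29\right) \sqrt{O} = -3 + - 29 O \sqrt{O} = -3 - 29 O^{\frac{3}{2}}$)
$- N{\left(396 \right)} = - (-3 - 29 \cdot 396^{\frac{3}{2}}) = - (-3 - 29 \cdot 2376 \sqrt{11}) = - (-3 - 68904 \sqrt{11}) = 3 + 68904 \sqrt{11}$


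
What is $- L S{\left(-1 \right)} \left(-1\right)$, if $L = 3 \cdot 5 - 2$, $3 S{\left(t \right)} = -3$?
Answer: $-13$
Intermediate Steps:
$S{\left(t \right)} = -1$ ($S{\left(t \right)} = \frac{1}{3} \left(-3\right) = -1$)
$L = 13$ ($L = 15 - 2 = 13$)
$- L S{\left(-1 \right)} \left(-1\right) = - 13 \left(-1\right) \left(-1\right) = - \left(-13\right) \left(-1\right) = \left(-1\right) 13 = -13$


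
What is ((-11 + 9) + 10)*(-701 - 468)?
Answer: -9352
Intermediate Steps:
((-11 + 9) + 10)*(-701 - 468) = (-2 + 10)*(-1169) = 8*(-1169) = -9352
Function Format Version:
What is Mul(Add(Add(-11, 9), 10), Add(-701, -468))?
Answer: -9352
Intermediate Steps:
Mul(Add(Add(-11, 9), 10), Add(-701, -468)) = Mul(Add(-2, 10), -1169) = Mul(8, -1169) = -9352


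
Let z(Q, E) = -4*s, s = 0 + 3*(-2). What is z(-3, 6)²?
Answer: 576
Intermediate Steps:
s = -6 (s = 0 - 6 = -6)
z(Q, E) = 24 (z(Q, E) = -4*(-6) = 24)
z(-3, 6)² = 24² = 576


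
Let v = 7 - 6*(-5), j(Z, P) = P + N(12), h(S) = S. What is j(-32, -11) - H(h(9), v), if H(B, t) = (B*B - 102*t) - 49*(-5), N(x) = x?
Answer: 3449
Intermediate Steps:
j(Z, P) = 12 + P (j(Z, P) = P + 12 = 12 + P)
v = 37 (v = 7 + 30 = 37)
H(B, t) = 245 + B**2 - 102*t (H(B, t) = (B**2 - 102*t) + 245 = 245 + B**2 - 102*t)
j(-32, -11) - H(h(9), v) = (12 - 11) - (245 + 9**2 - 102*37) = 1 - (245 + 81 - 3774) = 1 - 1*(-3448) = 1 + 3448 = 3449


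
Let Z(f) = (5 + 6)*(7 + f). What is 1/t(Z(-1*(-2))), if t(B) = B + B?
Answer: 1/198 ≈ 0.0050505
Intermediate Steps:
Z(f) = 77 + 11*f (Z(f) = 11*(7 + f) = 77 + 11*f)
t(B) = 2*B
1/t(Z(-1*(-2))) = 1/(2*(77 + 11*(-1*(-2)))) = 1/(2*(77 + 11*2)) = 1/(2*(77 + 22)) = 1/(2*99) = 1/198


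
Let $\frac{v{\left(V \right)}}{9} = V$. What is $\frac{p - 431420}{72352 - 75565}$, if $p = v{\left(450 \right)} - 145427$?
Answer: $\frac{572797}{3213} \approx 178.27$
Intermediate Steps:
$v{\left(V \right)} = 9 V$
$p = -141377$ ($p = 9 \cdot 450 - 145427 = 4050 - 145427 = -141377$)
$\frac{p - 431420}{72352 - 75565} = \frac{-141377 - 431420}{72352 - 75565} = - \frac{572797}{-3213} = \left(-572797\right) \left(- \frac{1}{3213}\right) = \frac{572797}{3213}$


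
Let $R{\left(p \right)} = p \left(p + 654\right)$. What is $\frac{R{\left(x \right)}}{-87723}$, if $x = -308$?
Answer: $\frac{106568}{87723} \approx 1.2148$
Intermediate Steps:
$R{\left(p \right)} = p \left(654 + p\right)$
$\frac{R{\left(x \right)}}{-87723} = \frac{\left(-308\right) \left(654 - 308\right)}{-87723} = \left(-308\right) 346 \left(- \frac{1}{87723}\right) = \left(-106568\right) \left(- \frac{1}{87723}\right) = \frac{106568}{87723}$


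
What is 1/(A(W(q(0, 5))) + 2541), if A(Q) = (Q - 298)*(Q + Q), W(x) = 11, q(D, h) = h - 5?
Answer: -1/3773 ≈ -0.00026504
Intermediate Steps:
q(D, h) = -5 + h
A(Q) = 2*Q*(-298 + Q) (A(Q) = (-298 + Q)*(2*Q) = 2*Q*(-298 + Q))
1/(A(W(q(0, 5))) + 2541) = 1/(2*11*(-298 + 11) + 2541) = 1/(2*11*(-287) + 2541) = 1/(-6314 + 2541) = 1/(-3773) = -1/3773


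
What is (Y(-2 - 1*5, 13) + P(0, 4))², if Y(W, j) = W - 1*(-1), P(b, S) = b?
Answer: 36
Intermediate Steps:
Y(W, j) = 1 + W (Y(W, j) = W + 1 = 1 + W)
(Y(-2 - 1*5, 13) + P(0, 4))² = ((1 + (-2 - 1*5)) + 0)² = ((1 + (-2 - 5)) + 0)² = ((1 - 7) + 0)² = (-6 + 0)² = (-6)² = 36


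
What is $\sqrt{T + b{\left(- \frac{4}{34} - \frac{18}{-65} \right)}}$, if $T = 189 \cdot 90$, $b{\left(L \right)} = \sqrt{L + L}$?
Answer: $\frac{\sqrt{20769635250 + 4420 \sqrt{24310}}}{1105} \approx 130.42$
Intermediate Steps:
$b{\left(L \right)} = \sqrt{2} \sqrt{L}$ ($b{\left(L \right)} = \sqrt{2 L} = \sqrt{2} \sqrt{L}$)
$T = 17010$
$\sqrt{T + b{\left(- \frac{4}{34} - \frac{18}{-65} \right)}} = \sqrt{17010 + \sqrt{2} \sqrt{- \frac{4}{34} - \frac{18}{-65}}} = \sqrt{17010 + \sqrt{2} \sqrt{\left(-4\right) \frac{1}{34} - - \frac{18}{65}}} = \sqrt{17010 + \sqrt{2} \sqrt{- \frac{2}{17} + \frac{18}{65}}} = \sqrt{17010 + \sqrt{2} \sqrt{\frac{176}{1105}}} = \sqrt{17010 + \sqrt{2} \frac{4 \sqrt{12155}}{1105}} = \sqrt{17010 + \frac{4 \sqrt{24310}}{1105}}$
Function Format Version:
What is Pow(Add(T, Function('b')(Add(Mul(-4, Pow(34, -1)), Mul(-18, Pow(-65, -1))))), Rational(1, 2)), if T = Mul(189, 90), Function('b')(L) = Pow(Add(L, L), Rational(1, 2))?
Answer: Mul(Rational(1, 1105), Pow(Add(20769635250, Mul(4420, Pow(24310, Rational(1, 2)))), Rational(1, 2))) ≈ 130.42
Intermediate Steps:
Function('b')(L) = Mul(Pow(2, Rational(1, 2)), Pow(L, Rational(1, 2))) (Function('b')(L) = Pow(Mul(2, L), Rational(1, 2)) = Mul(Pow(2, Rational(1, 2)), Pow(L, Rational(1, 2))))
T = 17010
Pow(Add(T, Function('b')(Add(Mul(-4, Pow(34, -1)), Mul(-18, Pow(-65, -1))))), Rational(1, 2)) = Pow(Add(17010, Mul(Pow(2, Rational(1, 2)), Pow(Add(Mul(-4, Pow(34, -1)), Mul(-18, Pow(-65, -1))), Rational(1, 2)))), Rational(1, 2)) = Pow(Add(17010, Mul(Pow(2, Rational(1, 2)), Pow(Add(Mul(-4, Rational(1, 34)), Mul(-18, Rational(-1, 65))), Rational(1, 2)))), Rational(1, 2)) = Pow(Add(17010, Mul(Pow(2, Rational(1, 2)), Pow(Add(Rational(-2, 17), Rational(18, 65)), Rational(1, 2)))), Rational(1, 2)) = Pow(Add(17010, Mul(Pow(2, Rational(1, 2)), Pow(Rational(176, 1105), Rational(1, 2)))), Rational(1, 2)) = Pow(Add(17010, Mul(Pow(2, Rational(1, 2)), Mul(Rational(4, 1105), Pow(12155, Rational(1, 2))))), Rational(1, 2)) = Pow(Add(17010, Mul(Rational(4, 1105), Pow(24310, Rational(1, 2)))), Rational(1, 2))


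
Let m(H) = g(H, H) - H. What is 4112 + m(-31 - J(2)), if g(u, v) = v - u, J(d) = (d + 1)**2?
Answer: 4152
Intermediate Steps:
J(d) = (1 + d)**2
m(H) = -H (m(H) = (H - H) - H = 0 - H = -H)
4112 + m(-31 - J(2)) = 4112 - (-31 - (1 + 2)**2) = 4112 - (-31 - 1*3**2) = 4112 - (-31 - 1*9) = 4112 - (-31 - 9) = 4112 - 1*(-40) = 4112 + 40 = 4152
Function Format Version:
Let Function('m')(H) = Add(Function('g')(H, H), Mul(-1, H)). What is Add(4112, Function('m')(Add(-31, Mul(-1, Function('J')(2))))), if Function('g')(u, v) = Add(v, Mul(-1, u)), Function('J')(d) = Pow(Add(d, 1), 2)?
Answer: 4152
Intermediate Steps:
Function('J')(d) = Pow(Add(1, d), 2)
Function('m')(H) = Mul(-1, H) (Function('m')(H) = Add(Add(H, Mul(-1, H)), Mul(-1, H)) = Add(0, Mul(-1, H)) = Mul(-1, H))
Add(4112, Function('m')(Add(-31, Mul(-1, Function('J')(2))))) = Add(4112, Mul(-1, Add(-31, Mul(-1, Pow(Add(1, 2), 2))))) = Add(4112, Mul(-1, Add(-31, Mul(-1, Pow(3, 2))))) = Add(4112, Mul(-1, Add(-31, Mul(-1, 9)))) = Add(4112, Mul(-1, Add(-31, -9))) = Add(4112, Mul(-1, -40)) = Add(4112, 40) = 4152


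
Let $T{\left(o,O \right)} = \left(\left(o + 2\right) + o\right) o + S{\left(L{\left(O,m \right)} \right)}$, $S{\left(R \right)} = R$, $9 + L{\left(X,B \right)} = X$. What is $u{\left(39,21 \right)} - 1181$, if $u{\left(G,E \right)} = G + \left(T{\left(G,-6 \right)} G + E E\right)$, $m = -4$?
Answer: $120394$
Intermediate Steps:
$L{\left(X,B \right)} = -9 + X$
$T{\left(o,O \right)} = -9 + O + o \left(2 + 2 o\right)$ ($T{\left(o,O \right)} = \left(\left(o + 2\right) + o\right) o + \left(-9 + O\right) = \left(\left(2 + o\right) + o\right) o + \left(-9 + O\right) = \left(2 + 2 o\right) o + \left(-9 + O\right) = o \left(2 + 2 o\right) + \left(-9 + O\right) = -9 + O + o \left(2 + 2 o\right)$)
$u{\left(G,E \right)} = G + E^{2} + G \left(-15 + 2 G + 2 G^{2}\right)$ ($u{\left(G,E \right)} = G + \left(\left(-9 - 6 + 2 G + 2 G^{2}\right) G + E E\right) = G + \left(\left(-15 + 2 G + 2 G^{2}\right) G + E^{2}\right) = G + \left(G \left(-15 + 2 G + 2 G^{2}\right) + E^{2}\right) = G + \left(E^{2} + G \left(-15 + 2 G + 2 G^{2}\right)\right) = G + E^{2} + G \left(-15 + 2 G + 2 G^{2}\right)$)
$u{\left(39,21 \right)} - 1181 = \left(39 + 21^{2} + 39 \left(-15 + 2 \cdot 39 + 2 \cdot 39^{2}\right)\right) - 1181 = \left(39 + 441 + 39 \left(-15 + 78 + 2 \cdot 1521\right)\right) - 1181 = \left(39 + 441 + 39 \left(-15 + 78 + 3042\right)\right) - 1181 = \left(39 + 441 + 39 \cdot 3105\right) - 1181 = \left(39 + 441 + 121095\right) - 1181 = 121575 - 1181 = 120394$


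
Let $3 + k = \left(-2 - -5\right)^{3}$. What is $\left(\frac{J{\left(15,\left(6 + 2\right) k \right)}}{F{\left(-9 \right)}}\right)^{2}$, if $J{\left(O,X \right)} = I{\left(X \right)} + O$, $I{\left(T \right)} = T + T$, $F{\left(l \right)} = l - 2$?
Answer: $\frac{159201}{121} \approx 1315.7$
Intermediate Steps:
$F{\left(l \right)} = -2 + l$
$I{\left(T \right)} = 2 T$
$k = 24$ ($k = -3 + \left(-2 - -5\right)^{3} = -3 + \left(-2 + 5\right)^{3} = -3 + 3^{3} = -3 + 27 = 24$)
$J{\left(O,X \right)} = O + 2 X$ ($J{\left(O,X \right)} = 2 X + O = O + 2 X$)
$\left(\frac{J{\left(15,\left(6 + 2\right) k \right)}}{F{\left(-9 \right)}}\right)^{2} = \left(\frac{15 + 2 \left(6 + 2\right) 24}{-2 - 9}\right)^{2} = \left(\frac{15 + 2 \cdot 8 \cdot 24}{-11}\right)^{2} = \left(\left(15 + 2 \cdot 192\right) \left(- \frac{1}{11}\right)\right)^{2} = \left(\left(15 + 384\right) \left(- \frac{1}{11}\right)\right)^{2} = \left(399 \left(- \frac{1}{11}\right)\right)^{2} = \left(- \frac{399}{11}\right)^{2} = \frac{159201}{121}$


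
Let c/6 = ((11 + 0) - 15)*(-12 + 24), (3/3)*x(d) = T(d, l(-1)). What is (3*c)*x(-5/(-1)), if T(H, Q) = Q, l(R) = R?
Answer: 864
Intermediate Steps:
x(d) = -1
c = -288 (c = 6*(((11 + 0) - 15)*(-12 + 24)) = 6*((11 - 15)*12) = 6*(-4*12) = 6*(-48) = -288)
(3*c)*x(-5/(-1)) = (3*(-288))*(-1) = -864*(-1) = 864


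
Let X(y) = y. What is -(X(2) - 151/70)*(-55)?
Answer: -121/14 ≈ -8.6429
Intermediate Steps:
-(X(2) - 151/70)*(-55) = -(2 - 151/70)*(-55) = -(-11)*(-55)/70 = -1*121/14 = -121/14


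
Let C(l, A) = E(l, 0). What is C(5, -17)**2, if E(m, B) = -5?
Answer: 25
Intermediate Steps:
C(l, A) = -5
C(5, -17)**2 = (-5)**2 = 25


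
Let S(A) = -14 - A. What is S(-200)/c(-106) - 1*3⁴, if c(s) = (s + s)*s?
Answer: -910023/11236 ≈ -80.992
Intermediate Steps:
c(s) = 2*s² (c(s) = (2*s)*s = 2*s²)
S(-200)/c(-106) - 1*3⁴ = (-14 - 1*(-200))/((2*(-106)²)) - 1*3⁴ = (-14 + 200)/((2*11236)) - 1*81 = 186/22472 - 81 = 186*(1/22472) - 81 = 93/11236 - 81 = -910023/11236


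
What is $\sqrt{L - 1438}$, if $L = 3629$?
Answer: $\sqrt{2191} \approx 46.808$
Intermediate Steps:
$\sqrt{L - 1438} = \sqrt{3629 - 1438} = \sqrt{2191}$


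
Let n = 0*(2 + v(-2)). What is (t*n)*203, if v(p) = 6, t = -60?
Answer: 0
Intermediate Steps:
n = 0 (n = 0*(2 + 6) = 0*8 = 0)
(t*n)*203 = -60*0*203 = 0*203 = 0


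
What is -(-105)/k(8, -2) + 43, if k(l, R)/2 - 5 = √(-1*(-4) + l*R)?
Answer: 3707/74 - 105*I*√3/37 ≈ 50.095 - 4.9153*I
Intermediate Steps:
k(l, R) = 10 + 2*√(4 + R*l) (k(l, R) = 10 + 2*√(-1*(-4) + l*R) = 10 + 2*√(4 + R*l))
-(-105)/k(8, -2) + 43 = -(-105)/(10 + 2*√(4 - 2*8)) + 43 = -(-105)/(10 + 2*√(4 - 16)) + 43 = -(-105)/(10 + 2*√(-12)) + 43 = -(-105)/(10 + 2*(2*I*√3)) + 43 = -(-105)/(10 + 4*I*√3) + 43 = 105/(10 + 4*I*√3) + 43 = 43 + 105/(10 + 4*I*√3)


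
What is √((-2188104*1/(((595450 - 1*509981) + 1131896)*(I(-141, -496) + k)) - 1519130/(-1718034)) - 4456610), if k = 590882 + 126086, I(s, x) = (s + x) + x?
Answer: I*√99893109798155583579933691886268939606621/149715062036759235 ≈ 2111.1*I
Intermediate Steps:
I(s, x) = s + 2*x
k = 716968
√((-2188104*1/(((595450 - 1*509981) + 1131896)*(I(-141, -496) + k)) - 1519130/(-1718034)) - 4456610) = √((-2188104*1/(((-141 + 2*(-496)) + 716968)*((595450 - 1*509981) + 1131896)) - 1519130/(-1718034)) - 4456610) = √((-2188104*1/(((-141 - 992) + 716968)*((595450 - 509981) + 1131896)) - 1519130*(-1/1718034)) - 4456610) = √((-2188104*1/((-1133 + 716968)*(85469 + 1131896)) + 759565/859017) - 4456610) = √((-2188104/(1217365*715835) + 759565/859017) - 4456610) = √((-2188104/871432474775 + 759565/859017) - 4456610) = √(661907728083939107/748575310183796175 - 4456610) = √(-3336107551210479787527643/748575310183796175) = I*√99893109798155583579933691886268939606621/149715062036759235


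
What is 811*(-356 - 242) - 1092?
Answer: -486070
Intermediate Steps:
811*(-356 - 242) - 1092 = 811*(-598) - 1092 = -484978 - 1092 = -486070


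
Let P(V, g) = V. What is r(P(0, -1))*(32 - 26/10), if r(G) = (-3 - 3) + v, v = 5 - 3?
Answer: -588/5 ≈ -117.60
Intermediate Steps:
v = 2
r(G) = -4 (r(G) = (-3 - 3) + 2 = -6 + 2 = -4)
r(P(0, -1))*(32 - 26/10) = -4*(32 - 26/10) = -4*(32 - 26*⅒) = -4*(32 - 13/5) = -4*147/5 = -588/5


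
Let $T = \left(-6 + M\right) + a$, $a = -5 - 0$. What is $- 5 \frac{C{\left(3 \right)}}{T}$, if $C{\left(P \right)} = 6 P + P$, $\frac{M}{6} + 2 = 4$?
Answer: $-105$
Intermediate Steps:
$M = 12$ ($M = -12 + 6 \cdot 4 = -12 + 24 = 12$)
$a = -5$ ($a = -5 + 0 = -5$)
$C{\left(P \right)} = 7 P$
$T = 1$ ($T = \left(-6 + 12\right) - 5 = 6 - 5 = 1$)
$- 5 \frac{C{\left(3 \right)}}{T} = - 5 \frac{7 \cdot 3}{1} = - 5 \cdot 21 \cdot 1 = \left(-5\right) 21 = -105$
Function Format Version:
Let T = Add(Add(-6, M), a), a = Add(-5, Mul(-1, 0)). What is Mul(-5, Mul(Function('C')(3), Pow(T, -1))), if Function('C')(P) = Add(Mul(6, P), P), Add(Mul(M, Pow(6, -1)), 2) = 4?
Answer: -105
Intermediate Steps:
M = 12 (M = Add(-12, Mul(6, 4)) = Add(-12, 24) = 12)
a = -5 (a = Add(-5, 0) = -5)
Function('C')(P) = Mul(7, P)
T = 1 (T = Add(Add(-6, 12), -5) = Add(6, -5) = 1)
Mul(-5, Mul(Function('C')(3), Pow(T, -1))) = Mul(-5, Mul(Mul(7, 3), Pow(1, -1))) = Mul(-5, Mul(21, 1)) = Mul(-5, 21) = -105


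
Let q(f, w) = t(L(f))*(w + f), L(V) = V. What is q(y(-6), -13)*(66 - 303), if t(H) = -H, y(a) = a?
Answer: 27018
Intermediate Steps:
q(f, w) = -f*(f + w) (q(f, w) = (-f)*(w + f) = (-f)*(f + w) = -f*(f + w))
q(y(-6), -13)*(66 - 303) = (-1*(-6)*(-6 - 13))*(66 - 303) = -1*(-6)*(-19)*(-237) = -114*(-237) = 27018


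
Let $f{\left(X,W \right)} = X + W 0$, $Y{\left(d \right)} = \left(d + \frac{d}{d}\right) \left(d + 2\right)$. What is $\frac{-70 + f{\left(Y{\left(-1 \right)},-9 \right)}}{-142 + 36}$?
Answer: $\frac{35}{53} \approx 0.66038$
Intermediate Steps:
$Y{\left(d \right)} = \left(1 + d\right) \left(2 + d\right)$ ($Y{\left(d \right)} = \left(d + 1\right) \left(2 + d\right) = \left(1 + d\right) \left(2 + d\right)$)
$f{\left(X,W \right)} = X$ ($f{\left(X,W \right)} = X + 0 = X$)
$\frac{-70 + f{\left(Y{\left(-1 \right)},-9 \right)}}{-142 + 36} = \frac{-70 + \left(2 + \left(-1\right)^{2} + 3 \left(-1\right)\right)}{-142 + 36} = \frac{-70 + \left(2 + 1 - 3\right)}{-106} = - \frac{-70 + 0}{106} = \left(- \frac{1}{106}\right) \left(-70\right) = \frac{35}{53}$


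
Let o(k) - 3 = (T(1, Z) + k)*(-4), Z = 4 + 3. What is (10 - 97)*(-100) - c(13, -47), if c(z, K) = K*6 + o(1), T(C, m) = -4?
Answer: 8967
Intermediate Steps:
Z = 7
o(k) = 19 - 4*k (o(k) = 3 + (-4 + k)*(-4) = 3 + (16 - 4*k) = 19 - 4*k)
c(z, K) = 15 + 6*K (c(z, K) = K*6 + (19 - 4*1) = 6*K + (19 - 4) = 6*K + 15 = 15 + 6*K)
(10 - 97)*(-100) - c(13, -47) = (10 - 97)*(-100) - (15 + 6*(-47)) = -87*(-100) - (15 - 282) = 8700 - 1*(-267) = 8700 + 267 = 8967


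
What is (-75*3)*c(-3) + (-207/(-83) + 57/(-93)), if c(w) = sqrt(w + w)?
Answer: 4840/2573 - 225*I*sqrt(6) ≈ 1.8811 - 551.13*I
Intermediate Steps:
c(w) = sqrt(2)*sqrt(w) (c(w) = sqrt(2*w) = sqrt(2)*sqrt(w))
(-75*3)*c(-3) + (-207/(-83) + 57/(-93)) = (-75*3)*(sqrt(2)*sqrt(-3)) + (-207/(-83) + 57/(-93)) = -225*sqrt(2)*I*sqrt(3) + (-207*(-1/83) + 57*(-1/93)) = -225*I*sqrt(6) + (207/83 - 19/31) = -225*I*sqrt(6) + 4840/2573 = 4840/2573 - 225*I*sqrt(6)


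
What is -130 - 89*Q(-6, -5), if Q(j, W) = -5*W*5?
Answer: -11255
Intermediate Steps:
Q(j, W) = -25*W
-130 - 89*Q(-6, -5) = -130 - (-2225)*(-5) = -130 - 89*125 = -130 - 11125 = -11255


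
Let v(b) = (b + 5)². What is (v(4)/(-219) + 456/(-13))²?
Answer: 1131582321/900601 ≈ 1256.5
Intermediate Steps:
v(b) = (5 + b)²
(v(4)/(-219) + 456/(-13))² = ((5 + 4)²/(-219) + 456/(-13))² = (9²*(-1/219) + 456*(-1/13))² = (81*(-1/219) - 456/13)² = (-27/73 - 456/13)² = (-33639/949)² = 1131582321/900601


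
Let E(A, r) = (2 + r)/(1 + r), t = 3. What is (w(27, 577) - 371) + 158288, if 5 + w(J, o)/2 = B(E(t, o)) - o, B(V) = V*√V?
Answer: 156753 + 579*√1158/9826 ≈ 1.5676e+5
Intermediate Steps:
E(A, r) = (2 + r)/(1 + r)
B(V) = V^(3/2)
w(J, o) = -10 - 2*o + 2*((2 + o)/(1 + o))^(3/2) (w(J, o) = -10 + 2*(((2 + o)/(1 + o))^(3/2) - o) = -10 + (-2*o + 2*((2 + o)/(1 + o))^(3/2)) = -10 - 2*o + 2*((2 + o)/(1 + o))^(3/2))
(w(27, 577) - 371) + 158288 = ((-10 - 2*577 + 2*((2 + 577)/(1 + 577))^(3/2)) - 371) + 158288 = ((-10 - 1154 + 2*(579/578)^(3/2)) - 371) + 158288 = ((-10 - 1154 + 2*(579*√1158/19652)) - 371) + 158288 = ((-10 - 1154 + 579*√1158/9826) - 371) + 158288 = ((-1164 + 579*√1158/9826) - 371) + 158288 = (-1535 + 579*√1158/9826) + 158288 = 156753 + 579*√1158/9826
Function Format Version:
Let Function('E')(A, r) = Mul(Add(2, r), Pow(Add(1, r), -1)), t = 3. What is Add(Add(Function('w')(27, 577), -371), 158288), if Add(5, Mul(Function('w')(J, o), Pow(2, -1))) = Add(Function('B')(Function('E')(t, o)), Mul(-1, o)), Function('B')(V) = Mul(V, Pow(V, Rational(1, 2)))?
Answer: Add(156753, Mul(Rational(579, 9826), Pow(1158, Rational(1, 2)))) ≈ 1.5676e+5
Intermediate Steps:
Function('E')(A, r) = Mul(Pow(Add(1, r), -1), Add(2, r))
Function('B')(V) = Pow(V, Rational(3, 2))
Function('w')(J, o) = Add(-10, Mul(-2, o), Mul(2, Pow(Mul(Pow(Add(1, o), -1), Add(2, o)), Rational(3, 2)))) (Function('w')(J, o) = Add(-10, Mul(2, Add(Pow(Mul(Pow(Add(1, o), -1), Add(2, o)), Rational(3, 2)), Mul(-1, o)))) = Add(-10, Add(Mul(-2, o), Mul(2, Pow(Mul(Pow(Add(1, o), -1), Add(2, o)), Rational(3, 2))))) = Add(-10, Mul(-2, o), Mul(2, Pow(Mul(Pow(Add(1, o), -1), Add(2, o)), Rational(3, 2)))))
Add(Add(Function('w')(27, 577), -371), 158288) = Add(Add(Add(-10, Mul(-2, 577), Mul(2, Pow(Mul(Pow(Add(1, 577), -1), Add(2, 577)), Rational(3, 2)))), -371), 158288) = Add(Add(Add(-10, -1154, Mul(2, Pow(Mul(Pow(578, -1), 579), Rational(3, 2)))), -371), 158288) = Add(Add(Add(-10, -1154, Mul(2, Pow(Mul(Rational(1, 578), 579), Rational(3, 2)))), -371), 158288) = Add(Add(Add(-10, -1154, Mul(2, Pow(Rational(579, 578), Rational(3, 2)))), -371), 158288) = Add(Add(Add(-10, -1154, Mul(2, Mul(Rational(579, 19652), Pow(1158, Rational(1, 2))))), -371), 158288) = Add(Add(Add(-10, -1154, Mul(Rational(579, 9826), Pow(1158, Rational(1, 2)))), -371), 158288) = Add(Add(Add(-1164, Mul(Rational(579, 9826), Pow(1158, Rational(1, 2)))), -371), 158288) = Add(Add(-1535, Mul(Rational(579, 9826), Pow(1158, Rational(1, 2)))), 158288) = Add(156753, Mul(Rational(579, 9826), Pow(1158, Rational(1, 2))))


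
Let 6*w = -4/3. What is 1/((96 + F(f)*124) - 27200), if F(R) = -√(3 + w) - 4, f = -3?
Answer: -3/83420 ≈ -3.5963e-5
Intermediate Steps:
w = -2/9 (w = (-4/3)/6 = (-4*⅓)/6 = (⅙)*(-4/3) = -2/9 ≈ -0.22222)
F(R) = -17/3 (F(R) = -√(3 - 2/9) - 4 = -√(25/9) - 4 = -1*5/3 - 4 = -5/3 - 4 = -17/3)
1/((96 + F(f)*124) - 27200) = 1/((96 - 17/3*124) - 27200) = 1/((96 - 2108/3) - 27200) = 1/(-1820/3 - 27200) = 1/(-83420/3) = -3/83420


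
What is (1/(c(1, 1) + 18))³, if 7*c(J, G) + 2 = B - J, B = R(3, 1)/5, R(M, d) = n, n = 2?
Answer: 42875/234885113 ≈ 0.00018254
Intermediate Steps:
R(M, d) = 2
B = ⅖ (B = 2/5 = 2*(⅕) = ⅖ ≈ 0.40000)
c(J, G) = -8/35 - J/7 (c(J, G) = -2/7 + (⅖ - J)/7 = -2/7 + (2/35 - J/7) = -8/35 - J/7)
(1/(c(1, 1) + 18))³ = (1/((-8/35 - ⅐*1) + 18))³ = (1/((-8/35 - ⅐) + 18))³ = (1/(-13/35 + 18))³ = (1/(617/35))³ = (35/617)³ = 42875/234885113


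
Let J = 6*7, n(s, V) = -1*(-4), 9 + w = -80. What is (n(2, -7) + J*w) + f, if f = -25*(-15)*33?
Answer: 8641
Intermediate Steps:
w = -89 (w = -9 - 80 = -89)
n(s, V) = 4
J = 42
f = 12375 (f = 375*33 = 12375)
(n(2, -7) + J*w) + f = (4 + 42*(-89)) + 12375 = (4 - 3738) + 12375 = -3734 + 12375 = 8641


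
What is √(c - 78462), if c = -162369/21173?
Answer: 33*I*√32302693315/21173 ≈ 280.12*I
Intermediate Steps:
c = -162369/21173 (c = -162369*1/21173 = -162369/21173 ≈ -7.6687)
√(c - 78462) = √(-162369/21173 - 78462) = √(-1661438295/21173) = 33*I*√32302693315/21173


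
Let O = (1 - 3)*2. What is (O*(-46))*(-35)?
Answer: -6440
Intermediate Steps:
O = -4 (O = -2*2 = -4)
(O*(-46))*(-35) = -4*(-46)*(-35) = 184*(-35) = -6440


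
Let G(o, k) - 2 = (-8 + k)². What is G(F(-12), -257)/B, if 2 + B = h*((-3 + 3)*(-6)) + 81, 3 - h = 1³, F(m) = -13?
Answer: 70227/79 ≈ 888.95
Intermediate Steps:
h = 2 (h = 3 - 1*1³ = 3 - 1*1 = 3 - 1 = 2)
G(o, k) = 2 + (-8 + k)²
B = 79 (B = -2 + (2*((-3 + 3)*(-6)) + 81) = -2 + (2*(0*(-6)) + 81) = -2 + (2*0 + 81) = -2 + (0 + 81) = -2 + 81 = 79)
G(F(-12), -257)/B = (2 + (-8 - 257)²)/79 = (2 + (-265)²)*(1/79) = (2 + 70225)*(1/79) = 70227*(1/79) = 70227/79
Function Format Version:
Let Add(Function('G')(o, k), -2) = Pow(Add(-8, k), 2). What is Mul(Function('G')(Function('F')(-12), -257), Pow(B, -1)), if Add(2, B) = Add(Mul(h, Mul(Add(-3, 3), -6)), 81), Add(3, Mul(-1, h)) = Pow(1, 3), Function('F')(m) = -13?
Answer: Rational(70227, 79) ≈ 888.95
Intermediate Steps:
h = 2 (h = Add(3, Mul(-1, Pow(1, 3))) = Add(3, Mul(-1, 1)) = Add(3, -1) = 2)
Function('G')(o, k) = Add(2, Pow(Add(-8, k), 2))
B = 79 (B = Add(-2, Add(Mul(2, Mul(Add(-3, 3), -6)), 81)) = Add(-2, Add(Mul(2, Mul(0, -6)), 81)) = Add(-2, Add(Mul(2, 0), 81)) = Add(-2, Add(0, 81)) = Add(-2, 81) = 79)
Mul(Function('G')(Function('F')(-12), -257), Pow(B, -1)) = Mul(Add(2, Pow(Add(-8, -257), 2)), Pow(79, -1)) = Mul(Add(2, Pow(-265, 2)), Rational(1, 79)) = Mul(Add(2, 70225), Rational(1, 79)) = Mul(70227, Rational(1, 79)) = Rational(70227, 79)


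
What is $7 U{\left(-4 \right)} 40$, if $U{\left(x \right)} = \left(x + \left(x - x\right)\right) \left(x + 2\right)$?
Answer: $2240$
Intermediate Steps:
$U{\left(x \right)} = x \left(2 + x\right)$ ($U{\left(x \right)} = \left(x + 0\right) \left(2 + x\right) = x \left(2 + x\right)$)
$7 U{\left(-4 \right)} 40 = 7 \left(- 4 \left(2 - 4\right)\right) 40 = 7 \left(\left(-4\right) \left(-2\right)\right) 40 = 7 \cdot 8 \cdot 40 = 56 \cdot 40 = 2240$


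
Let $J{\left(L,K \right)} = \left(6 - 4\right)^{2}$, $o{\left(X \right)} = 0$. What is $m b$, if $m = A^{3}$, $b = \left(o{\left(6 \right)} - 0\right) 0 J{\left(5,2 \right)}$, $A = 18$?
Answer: $0$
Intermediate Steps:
$J{\left(L,K \right)} = 4$ ($J{\left(L,K \right)} = 2^{2} = 4$)
$b = 0$ ($b = \left(0 - 0\right) 0 \cdot 4 = \left(0 + 0\right) 0 \cdot 4 = 0 \cdot 0 \cdot 4 = 0 \cdot 4 = 0$)
$m = 5832$ ($m = 18^{3} = 5832$)
$m b = 5832 \cdot 0 = 0$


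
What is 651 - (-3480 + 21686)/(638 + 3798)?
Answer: 1434815/2218 ≈ 646.90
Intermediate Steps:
651 - (-3480 + 21686)/(638 + 3798) = 651 - 18206/4436 = 651 - 1*9103/2218 = 651 - 9103/2218 = 1434815/2218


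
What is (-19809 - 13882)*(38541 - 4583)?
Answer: -1144078978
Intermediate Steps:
(-19809 - 13882)*(38541 - 4583) = -33691*33958 = -1144078978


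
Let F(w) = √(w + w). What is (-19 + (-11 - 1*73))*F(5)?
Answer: -103*√10 ≈ -325.71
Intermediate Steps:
F(w) = √2*√w (F(w) = √(2*w) = √2*√w)
(-19 + (-11 - 1*73))*F(5) = (-19 + (-11 - 1*73))*(√2*√5) = (-19 + (-11 - 73))*√10 = (-19 - 84)*√10 = -103*√10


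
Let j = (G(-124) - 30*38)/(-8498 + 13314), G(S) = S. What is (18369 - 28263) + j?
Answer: -2978173/301 ≈ -9894.3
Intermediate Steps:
j = -79/301 (j = (-124 - 30*38)/(-8498 + 13314) = (-124 - 1140)/4816 = -1264*1/4816 = -79/301 ≈ -0.26246)
(18369 - 28263) + j = (18369 - 28263) - 79/301 = -9894 - 79/301 = -2978173/301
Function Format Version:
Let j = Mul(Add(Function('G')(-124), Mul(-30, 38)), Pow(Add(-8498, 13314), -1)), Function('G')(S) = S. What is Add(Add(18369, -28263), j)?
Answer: Rational(-2978173, 301) ≈ -9894.3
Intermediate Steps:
j = Rational(-79, 301) (j = Mul(Add(-124, Mul(-30, 38)), Pow(Add(-8498, 13314), -1)) = Mul(Add(-124, -1140), Pow(4816, -1)) = Mul(-1264, Rational(1, 4816)) = Rational(-79, 301) ≈ -0.26246)
Add(Add(18369, -28263), j) = Add(Add(18369, -28263), Rational(-79, 301)) = Add(-9894, Rational(-79, 301)) = Rational(-2978173, 301)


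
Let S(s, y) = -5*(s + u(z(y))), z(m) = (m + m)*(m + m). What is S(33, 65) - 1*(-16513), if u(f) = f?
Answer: -68152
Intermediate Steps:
z(m) = 4*m² (z(m) = (2*m)*(2*m) = 4*m²)
S(s, y) = -20*y² - 5*s (S(s, y) = -5*(s + 4*y²) = -20*y² - 5*s)
S(33, 65) - 1*(-16513) = (-20*65² - 5*33) - 1*(-16513) = (-20*4225 - 165) + 16513 = (-84500 - 165) + 16513 = -84665 + 16513 = -68152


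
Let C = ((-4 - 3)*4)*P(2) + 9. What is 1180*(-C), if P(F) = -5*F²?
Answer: -671420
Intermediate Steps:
C = 569 (C = ((-4 - 3)*4)*(-5*2²) + 9 = (-7*4)*(-5*4) + 9 = -28*(-20) + 9 = 560 + 9 = 569)
1180*(-C) = 1180*(-1*569) = 1180*(-569) = -671420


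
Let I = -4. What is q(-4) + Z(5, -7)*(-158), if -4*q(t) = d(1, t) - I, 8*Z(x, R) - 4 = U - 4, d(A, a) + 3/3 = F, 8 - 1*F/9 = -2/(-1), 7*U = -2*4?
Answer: 233/28 ≈ 8.3214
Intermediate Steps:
U = -8/7 (U = (-2*4)/7 = (1/7)*(-8) = -8/7 ≈ -1.1429)
F = 54 (F = 72 - (-18)/(-1) = 72 - (-18)*(-1) = 72 - 9*2 = 72 - 18 = 54)
d(A, a) = 53 (d(A, a) = -1 + 54 = 53)
Z(x, R) = -1/7 (Z(x, R) = 1/2 + (-8/7 - 4)/8 = 1/2 + (1/8)*(-36/7) = 1/2 - 9/14 = -1/7)
q(t) = -57/4 (q(t) = -(53 - 1*(-4))/4 = -(53 + 4)/4 = -1/4*57 = -57/4)
q(-4) + Z(5, -7)*(-158) = -57/4 - 1/7*(-158) = -57/4 + 158/7 = 233/28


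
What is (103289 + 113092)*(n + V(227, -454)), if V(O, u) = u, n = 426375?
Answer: 92161211901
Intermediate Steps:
(103289 + 113092)*(n + V(227, -454)) = (103289 + 113092)*(426375 - 454) = 216381*425921 = 92161211901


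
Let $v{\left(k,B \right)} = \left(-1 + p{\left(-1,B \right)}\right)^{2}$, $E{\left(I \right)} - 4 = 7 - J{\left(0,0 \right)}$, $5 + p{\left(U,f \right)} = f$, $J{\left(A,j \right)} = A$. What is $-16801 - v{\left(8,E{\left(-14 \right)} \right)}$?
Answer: $-16826$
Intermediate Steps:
$p{\left(U,f \right)} = -5 + f$
$E{\left(I \right)} = 11$ ($E{\left(I \right)} = 4 + \left(7 - 0\right) = 4 + \left(7 + 0\right) = 4 + 7 = 11$)
$v{\left(k,B \right)} = \left(-6 + B\right)^{2}$ ($v{\left(k,B \right)} = \left(-1 + \left(-5 + B\right)\right)^{2} = \left(-6 + B\right)^{2}$)
$-16801 - v{\left(8,E{\left(-14 \right)} \right)} = -16801 - \left(-6 + 11\right)^{2} = -16801 - 5^{2} = -16801 - 25 = -16826$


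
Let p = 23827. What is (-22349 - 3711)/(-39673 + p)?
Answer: 13030/7923 ≈ 1.6446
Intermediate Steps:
(-22349 - 3711)/(-39673 + p) = (-22349 - 3711)/(-39673 + 23827) = -26060/(-15846) = -26060*(-1/15846) = 13030/7923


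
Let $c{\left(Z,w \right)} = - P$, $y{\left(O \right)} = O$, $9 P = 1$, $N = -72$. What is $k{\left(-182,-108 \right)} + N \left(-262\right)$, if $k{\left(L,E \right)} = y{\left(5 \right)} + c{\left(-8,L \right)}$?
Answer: $\frac{169820}{9} \approx 18869.0$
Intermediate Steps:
$P = \frac{1}{9}$ ($P = \frac{1}{9} \cdot 1 = \frac{1}{9} \approx 0.11111$)
$c{\left(Z,w \right)} = - \frac{1}{9}$ ($c{\left(Z,w \right)} = \left(-1\right) \frac{1}{9} = - \frac{1}{9}$)
$k{\left(L,E \right)} = \frac{44}{9}$ ($k{\left(L,E \right)} = 5 - \frac{1}{9} = \frac{44}{9}$)
$k{\left(-182,-108 \right)} + N \left(-262\right) = \frac{44}{9} - -18864 = \frac{44}{9} + 18864 = \frac{169820}{9}$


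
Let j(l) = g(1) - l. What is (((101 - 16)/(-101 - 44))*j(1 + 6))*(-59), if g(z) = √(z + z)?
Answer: -7021/29 + 1003*√2/29 ≈ -193.19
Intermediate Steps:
g(z) = √2*√z (g(z) = √(2*z) = √2*√z)
j(l) = √2 - l (j(l) = √2*√1 - l = √2*1 - l = √2 - l)
(((101 - 16)/(-101 - 44))*j(1 + 6))*(-59) = (((101 - 16)/(-101 - 44))*(√2 - (1 + 6)))*(-59) = ((85/(-145))*(√2 - 1*7))*(-59) = ((85*(-1/145))*(√2 - 7))*(-59) = -17*(-7 + √2)/29*(-59) = (119/29 - 17*√2/29)*(-59) = -7021/29 + 1003*√2/29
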